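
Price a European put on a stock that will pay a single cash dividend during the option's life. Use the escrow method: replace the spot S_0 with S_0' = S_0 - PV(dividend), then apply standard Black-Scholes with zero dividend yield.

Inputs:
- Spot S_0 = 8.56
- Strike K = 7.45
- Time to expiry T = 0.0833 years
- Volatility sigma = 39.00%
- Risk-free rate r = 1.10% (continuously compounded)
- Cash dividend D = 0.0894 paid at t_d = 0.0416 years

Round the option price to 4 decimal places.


PV(D) = D * exp(-r * t_d) = 0.0894 * 0.99954250 = 0.08935910
S_0' = S_0 - PV(D) = 8.5600 - 0.08935910 = 8.47064090
d1 = (ln(S_0'/K) + (r + sigma^2/2)*T) / (sigma*sqrt(T)) = 1.20506806
d2 = d1 - sigma*sqrt(T) = 1.09250728
exp(-rT) = 0.99908412
N(-d1) = 0.11408851; N(-d2) = 0.13730510
P = K * exp(-rT) * N(-d2) - S_0' * N(-d1) = 7.4500 * 0.99908412 * 0.13730510 - 8.47064090 * 0.11408851 = 0.0556

Answer: Price = 0.0556


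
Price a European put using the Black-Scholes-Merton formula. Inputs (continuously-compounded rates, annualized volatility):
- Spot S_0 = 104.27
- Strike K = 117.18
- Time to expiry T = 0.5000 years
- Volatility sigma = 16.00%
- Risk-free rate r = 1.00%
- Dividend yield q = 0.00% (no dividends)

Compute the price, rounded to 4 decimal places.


d1 = (ln(S/K) + (r - q + 0.5*sigma^2) * T) / (sigma * sqrt(T)) = -0.93097259
d2 = d1 - sigma * sqrt(T) = -1.04410968
exp(-rT) = 0.99501248; exp(-qT) = 1.00000000
P = K * exp(-rT) * N(-d2) - S_0 * exp(-qT) * N(-d1)
N(-d1) = 0.82406613; N(-d2) = 0.85178268
P = 117.1800 * 0.99501248 * 0.85178268 - 104.2700 * 1.00000000 * 0.82406613 = 13.3887

Answer: Price = 13.3887


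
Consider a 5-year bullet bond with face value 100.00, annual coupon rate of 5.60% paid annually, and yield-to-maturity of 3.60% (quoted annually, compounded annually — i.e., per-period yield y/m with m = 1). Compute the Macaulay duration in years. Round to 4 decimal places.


Answer: Macaulay duration = 4.5210 years

Derivation:
Coupon per period c = face * coupon_rate / m = 5.600000
Periods per year m = 1; per-period yield y/m = 0.036000
Number of cashflows N = 5
Cashflows (t years, CF_t, discount factor 1/(1+y/m)^(m*t), PV):
  t = 1.0000: CF_t = 5.600000, DF = 0.965251, PV = 5.405405
  t = 2.0000: CF_t = 5.600000, DF = 0.931709, PV = 5.217573
  t = 3.0000: CF_t = 5.600000, DF = 0.899333, PV = 5.036267
  t = 4.0000: CF_t = 5.600000, DF = 0.868082, PV = 4.861262
  t = 5.0000: CF_t = 105.600000, DF = 0.837917, PV = 88.484080
Price P = sum_t PV_t = 109.004587
Macaulay numerator sum_t t * PV_t:
  t * PV_t at t = 1.0000: 5.405405
  t * PV_t at t = 2.0000: 10.435146
  t * PV_t at t = 3.0000: 15.108802
  t * PV_t at t = 4.0000: 19.445047
  t * PV_t at t = 5.0000: 442.420401
Macaulay duration D = (sum_t t * PV_t) / P = 492.814801 / 109.004587 = 4.521046


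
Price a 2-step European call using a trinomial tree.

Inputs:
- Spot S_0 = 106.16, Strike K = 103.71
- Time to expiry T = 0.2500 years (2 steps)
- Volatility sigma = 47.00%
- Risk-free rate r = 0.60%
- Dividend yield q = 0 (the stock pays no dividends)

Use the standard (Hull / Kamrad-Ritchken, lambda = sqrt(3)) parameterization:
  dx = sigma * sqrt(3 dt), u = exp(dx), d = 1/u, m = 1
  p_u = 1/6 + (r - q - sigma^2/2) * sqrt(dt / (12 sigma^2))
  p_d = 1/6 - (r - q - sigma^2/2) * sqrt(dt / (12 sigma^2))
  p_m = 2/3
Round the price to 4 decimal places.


Answer: Price = V(0,0) = 10.2382

Derivation:
dt = T/N = 0.125000; dx = sigma*sqrt(3*dt) = 0.287815
u = exp(dx) = 1.333511; d = 1/u = 0.749900
p_u = 0.143985, p_m = 0.666667, p_d = 0.189348
Discount per step: exp(-r*dt) = 0.999250
Stock lattice S(k, j) with j the centered position index:
  k=0: S(0,+0) = 106.1600
  k=1: S(1,-1) = 79.6094; S(1,+0) = 106.1600; S(1,+1) = 141.5655
  k=2: S(2,-2) = 59.6991; S(2,-1) = 79.6094; S(2,+0) = 106.1600; S(2,+1) = 141.5655; S(2,+2) = 188.7791
Terminal payoffs V(N, j) = max(S_T - K, 0):
  V(2,-2) = 0.000000; V(2,-1) = 0.000000; V(2,+0) = 2.450000; V(2,+1) = 37.855490; V(2,+2) = 85.069087
Backward induction: V(k, j) = exp(-r*dt) * [p_u * V(k+1, j+1) + p_m * V(k+1, j) + p_d * V(k+1, j-1)]
  V(1,-1) = exp(-r*dt) * [p_u*2.450000 + p_m*0.000000 + p_d*0.000000] = 0.352499
  V(1,+0) = exp(-r*dt) * [p_u*37.855490 + p_m*2.450000 + p_d*0.000000] = 7.078645
  V(1,+1) = exp(-r*dt) * [p_u*85.069087 + p_m*37.855490 + p_d*2.450000] = 37.921118
  V(0,+0) = exp(-r*dt) * [p_u*37.921118 + p_m*7.078645 + p_d*0.352499] = 10.238232


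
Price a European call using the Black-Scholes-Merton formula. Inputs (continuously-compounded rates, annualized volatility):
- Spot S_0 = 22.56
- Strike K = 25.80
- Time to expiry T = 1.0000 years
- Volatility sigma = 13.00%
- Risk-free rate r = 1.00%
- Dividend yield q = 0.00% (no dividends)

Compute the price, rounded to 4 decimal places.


d1 = (ln(S/K) + (r - q + 0.5*sigma^2) * T) / (sigma * sqrt(T)) = -0.89035435
d2 = d1 - sigma * sqrt(T) = -1.02035435
exp(-rT) = 0.99004983; exp(-qT) = 1.00000000
C = S_0 * exp(-qT) * N(d1) - K * exp(-rT) * N(d2)
N(d1) = 0.18663782; N(d2) = 0.15378022
C = 22.5600 * 1.00000000 * 0.18663782 - 25.8000 * 0.99004983 * 0.15378022 = 0.2825

Answer: Price = 0.2825


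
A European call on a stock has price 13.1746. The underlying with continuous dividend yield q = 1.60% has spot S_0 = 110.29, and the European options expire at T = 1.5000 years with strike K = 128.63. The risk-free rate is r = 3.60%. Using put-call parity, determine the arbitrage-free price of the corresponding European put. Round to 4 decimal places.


Answer: Put price = 27.3682

Derivation:
Put-call parity: C - P = S_0 * exp(-qT) - K * exp(-rT).
S_0 * exp(-qT) = 110.2900 * 0.97628571 = 107.67455093
K * exp(-rT) = 128.6300 * 0.94743211 = 121.86819186
P = C - S*exp(-qT) + K*exp(-rT)
P = 13.1746 - 107.67455093 + 121.86819186 = 27.3682


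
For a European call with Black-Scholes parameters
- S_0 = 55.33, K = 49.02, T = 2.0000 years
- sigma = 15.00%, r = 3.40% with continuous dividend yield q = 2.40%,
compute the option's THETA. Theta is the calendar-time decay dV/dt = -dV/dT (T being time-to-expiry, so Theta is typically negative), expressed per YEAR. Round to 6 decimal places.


d1 = 0.7711559421; d2 = 0.5590239078
phi(d1) = 0.2963306828; exp(-qT) = 0.9531337871; exp(-rT) = 0.9342604736
Theta = -S*exp(-qT)*phi(d1)*sigma/(2*sqrt(T)) - r*K*exp(-rT)*N(d2) + q*S*exp(-qT)*N(d1)
N(d1) = 0.7796927474; N(d2) = 0.7119272981; sqrt(T) = 1.4142135624
Term 1 = -55.3300 * 0.9531337871 * 0.2963306828 * 0.1500 / (2 * 1.4142135624) = -0.8287764890
Term 2 = -0.0340 * 49.0200 * 0.9342604736 * 0.7119272981 = -1.1085514262
Term 3 = 0.0240 * 55.3300 * 0.9531337871 * 0.7796927474 = 0.9868457413
Theta = -0.8287764890 + (-1.1085514262) + (0.9868457413) = -0.950482

Answer: Theta = -0.950482


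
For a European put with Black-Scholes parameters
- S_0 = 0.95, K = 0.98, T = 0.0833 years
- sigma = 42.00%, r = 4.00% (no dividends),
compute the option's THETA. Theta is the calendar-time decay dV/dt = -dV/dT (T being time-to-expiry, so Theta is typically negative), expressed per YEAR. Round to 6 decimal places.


Answer: Theta = -0.247891

Derivation:
d1 = -0.1683851182; d2 = -0.2896044236
phi(d1) = 0.3933264670; exp(-qT) = 1.0000000000; exp(-rT) = 0.9966735450
Theta = -S*exp(-qT)*phi(d1)*sigma/(2*sqrt(T)) + r*K*exp(-rT)*N(-d2) - q*S*exp(-qT)*N(-d1)
N(-d1) = 0.5668598426; N(-d2) = 0.6139405588; sqrt(T) = 0.2886173938
Term 1 = -0.9500 * 1.0000000000 * 0.3933264670 * 0.4200 / (2 * 0.2886173938) = -0.2718776895
Term 2 = 0.0400 * 0.9800 * 0.9966735450 * 0.6139405588 = 0.0239864139
Term 3 = 0 (no dividend yield, q = 0)
Theta = -0.2718776895 + (0.0239864139) + (0.0000000000) = -0.247891


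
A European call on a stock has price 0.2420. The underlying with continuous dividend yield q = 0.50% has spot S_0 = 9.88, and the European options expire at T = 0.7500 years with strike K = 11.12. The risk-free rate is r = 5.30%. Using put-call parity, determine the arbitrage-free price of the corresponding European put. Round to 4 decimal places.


Put-call parity: C - P = S_0 * exp(-qT) - K * exp(-rT).
S_0 * exp(-qT) = 9.8800 * 0.99625702 = 9.84301938
K * exp(-rT) = 11.1200 * 0.96102967 = 10.68664989
P = C - S*exp(-qT) + K*exp(-rT)
P = 0.2420 - 9.84301938 + 10.68664989 = 1.0856

Answer: Put price = 1.0856


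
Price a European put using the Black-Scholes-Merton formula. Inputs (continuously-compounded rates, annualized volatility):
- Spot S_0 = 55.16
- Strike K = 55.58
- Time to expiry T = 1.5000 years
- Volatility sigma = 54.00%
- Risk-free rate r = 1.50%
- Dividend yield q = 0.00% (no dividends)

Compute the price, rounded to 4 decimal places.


Answer: Price = 13.7822

Derivation:
d1 = (ln(S/K) + (r - q + 0.5*sigma^2) * T) / (sigma * sqrt(T)) = 0.35323249
d2 = d1 - sigma * sqrt(T) = -0.30812974
exp(-rT) = 0.97775124; exp(-qT) = 1.00000000
P = K * exp(-rT) * N(-d2) - S_0 * exp(-qT) * N(-d1)
N(-d1) = 0.36195708; N(-d2) = 0.62100819
P = 55.5800 * 0.97775124 * 0.62100819 - 55.1600 * 1.00000000 * 0.36195708 = 13.7822


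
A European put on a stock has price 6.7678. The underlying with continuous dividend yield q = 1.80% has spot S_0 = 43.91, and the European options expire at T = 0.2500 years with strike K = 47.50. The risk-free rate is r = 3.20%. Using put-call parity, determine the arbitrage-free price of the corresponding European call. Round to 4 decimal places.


Answer: Call price = 3.3591

Derivation:
Put-call parity: C - P = S_0 * exp(-qT) - K * exp(-rT).
S_0 * exp(-qT) = 43.9100 * 0.99551011 = 43.71284892
K * exp(-rT) = 47.5000 * 0.99203191 = 47.12151595
C = P + S*exp(-qT) - K*exp(-rT)
C = 6.7678 + 43.71284892 - 47.12151595 = 3.3591


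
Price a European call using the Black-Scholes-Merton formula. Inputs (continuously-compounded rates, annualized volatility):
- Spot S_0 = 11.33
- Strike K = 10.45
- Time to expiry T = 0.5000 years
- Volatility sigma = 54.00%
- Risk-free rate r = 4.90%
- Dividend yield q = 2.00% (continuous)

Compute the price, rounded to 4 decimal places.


d1 = (ln(S/K) + (r - q + 0.5*sigma^2) * T) / (sigma * sqrt(T)) = 0.44063777
d2 = d1 - sigma * sqrt(T) = 0.05880011
exp(-rT) = 0.97579769; exp(-qT) = 0.99004983
C = S_0 * exp(-qT) * N(d1) - K * exp(-rT) * N(d2)
N(d1) = 0.67026237; N(d2) = 0.52344434
C = 11.3300 * 0.99004983 * 0.67026237 - 10.4500 * 0.97579769 * 0.52344434 = 2.1809

Answer: Price = 2.1809


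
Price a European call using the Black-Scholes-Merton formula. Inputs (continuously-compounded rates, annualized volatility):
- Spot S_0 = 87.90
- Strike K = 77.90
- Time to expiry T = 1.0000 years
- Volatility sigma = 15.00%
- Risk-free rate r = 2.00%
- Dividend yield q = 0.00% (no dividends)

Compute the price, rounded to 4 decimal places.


Answer: Price = 12.6900

Derivation:
d1 = (ln(S/K) + (r - q + 0.5*sigma^2) * T) / (sigma * sqrt(T)) = 1.01349235
d2 = d1 - sigma * sqrt(T) = 0.86349235
exp(-rT) = 0.98019867; exp(-qT) = 1.00000000
C = S_0 * exp(-qT) * N(d1) - K * exp(-rT) * N(d2)
N(d1) = 0.84458747; N(d2) = 0.80606659
C = 87.9000 * 1.00000000 * 0.84458747 - 77.9000 * 0.98019867 * 0.80606659 = 12.6900


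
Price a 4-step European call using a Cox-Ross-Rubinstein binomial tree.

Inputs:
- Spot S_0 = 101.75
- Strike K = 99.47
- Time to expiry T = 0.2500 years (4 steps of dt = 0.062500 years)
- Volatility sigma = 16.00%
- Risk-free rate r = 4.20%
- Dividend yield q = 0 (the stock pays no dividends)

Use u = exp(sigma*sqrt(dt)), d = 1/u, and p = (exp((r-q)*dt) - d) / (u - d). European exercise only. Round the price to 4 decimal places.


dt = T/N = 0.062500
u = exp(sigma*sqrt(dt)) = 1.040811; d = 1/u = 0.960789
p = (exp((r-q)*dt) - d) / (u - d) = 0.522848
Discount per step: exp(-r*dt) = 0.997378
Stock lattice S(k, i) with i counting down-moves:
  k=0: S(0,0) = 101.7500
  k=1: S(1,0) = 105.9025; S(1,1) = 97.7603
  k=2: S(2,0) = 110.2245; S(2,1) = 101.7500; S(2,2) = 93.9271
  k=3: S(3,0) = 114.7228; S(3,1) = 105.9025; S(3,2) = 97.7603; S(3,3) = 90.2442
  k=4: S(4,0) = 119.4047; S(4,1) = 110.2245; S(4,2) = 101.7500; S(4,3) = 93.9271; S(4,4) = 86.7056
Terminal payoffs V(N, i) = max(S_T - K, 0):
  V(4,0) = 19.934731; V(4,1) = 10.754459; V(4,2) = 2.280000; V(4,3) = 0.000000; V(4,4) = 0.000000
Backward induction: V(k, i) = exp(-r*dt) * [p * V(k+1, i) + (1-p) * V(k+1, i+1)].
  V(3,0) = exp(-r*dt) * [p*19.934731 + (1-p)*10.754459] = 15.513571
  V(3,1) = exp(-r*dt) * [p*10.754459 + (1-p)*2.280000] = 6.693263
  V(3,2) = exp(-r*dt) * [p*2.280000 + (1-p)*0.000000] = 1.188969
  V(3,3) = exp(-r*dt) * [p*0.000000 + (1-p)*0.000000] = 0.000000
  V(2,0) = exp(-r*dt) * [p*15.513571 + (1-p)*6.693263] = 11.275308
  V(2,1) = exp(-r*dt) * [p*6.693263 + (1-p)*1.188969] = 4.056217
  V(2,2) = exp(-r*dt) * [p*1.188969 + (1-p)*0.000000] = 0.620020
  V(1,0) = exp(-r*dt) * [p*11.275308 + (1-p)*4.056217] = 7.810177
  V(1,1) = exp(-r*dt) * [p*4.056217 + (1-p)*0.620020] = 2.410294
  V(0,0) = exp(-r*dt) * [p*7.810177 + (1-p)*2.410294] = 5.219893

Answer: Price = V(0,0) = 5.2199


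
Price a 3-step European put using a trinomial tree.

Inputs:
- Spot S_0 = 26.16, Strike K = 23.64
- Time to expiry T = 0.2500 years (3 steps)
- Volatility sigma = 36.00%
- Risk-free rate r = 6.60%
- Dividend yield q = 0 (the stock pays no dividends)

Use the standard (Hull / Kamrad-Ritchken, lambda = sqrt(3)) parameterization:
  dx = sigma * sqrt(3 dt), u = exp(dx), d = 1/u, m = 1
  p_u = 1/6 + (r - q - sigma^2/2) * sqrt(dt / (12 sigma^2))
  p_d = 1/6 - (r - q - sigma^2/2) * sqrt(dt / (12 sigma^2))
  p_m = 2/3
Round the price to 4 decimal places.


dt = T/N = 0.083333; dx = sigma*sqrt(3*dt) = 0.180000
u = exp(dx) = 1.197217; d = 1/u = 0.835270
p_u = 0.166944, p_m = 0.666667, p_d = 0.166389
Discount per step: exp(-r*dt) = 0.994515
Stock lattice S(k, j) with j the centered position index:
  k=0: S(0,+0) = 26.1600
  k=1: S(1,-1) = 21.8507; S(1,+0) = 26.1600; S(1,+1) = 31.3192
  k=2: S(2,-2) = 18.2512; S(2,-1) = 21.8507; S(2,+0) = 26.1600; S(2,+1) = 31.3192; S(2,+2) = 37.4959
  k=3: S(3,-3) = 15.2447; S(3,-2) = 18.2512; S(3,-1) = 21.8507; S(3,+0) = 26.1600; S(3,+1) = 31.3192; S(3,+2) = 37.4959; S(3,+3) = 44.8907
Terminal payoffs V(N, j) = max(K - S_T, 0):
  V(3,-3) = 8.395306; V(3,-2) = 5.388787; V(3,-1) = 1.789331; V(3,+0) = 0.000000; V(3,+1) = 0.000000; V(3,+2) = 0.000000; V(3,+3) = 0.000000
Backward induction: V(k, j) = exp(-r*dt) * [p_u * V(k+1, j+1) + p_m * V(k+1, j) + p_d * V(k+1, j-1)]
  V(2,-2) = exp(-r*dt) * [p_u*1.789331 + p_m*5.388787 + p_d*8.395306] = 5.259125
  V(2,-1) = exp(-r*dt) * [p_u*0.000000 + p_m*1.789331 + p_d*5.388787] = 2.078061
  V(2,+0) = exp(-r*dt) * [p_u*0.000000 + p_m*0.000000 + p_d*1.789331] = 0.296092
  V(2,+1) = exp(-r*dt) * [p_u*0.000000 + p_m*0.000000 + p_d*0.000000] = 0.000000
  V(2,+2) = exp(-r*dt) * [p_u*0.000000 + p_m*0.000000 + p_d*0.000000] = 0.000000
  V(1,-1) = exp(-r*dt) * [p_u*0.296092 + p_m*2.078061 + p_d*5.259125] = 2.297195
  V(1,+0) = exp(-r*dt) * [p_u*0.000000 + p_m*0.296092 + p_d*2.078061] = 0.540182
  V(1,+1) = exp(-r*dt) * [p_u*0.000000 + p_m*0.000000 + p_d*0.296092] = 0.048996
  V(0,+0) = exp(-r*dt) * [p_u*0.048996 + p_m*0.540182 + p_d*2.297195] = 0.746412

Answer: Price = V(0,0) = 0.7464


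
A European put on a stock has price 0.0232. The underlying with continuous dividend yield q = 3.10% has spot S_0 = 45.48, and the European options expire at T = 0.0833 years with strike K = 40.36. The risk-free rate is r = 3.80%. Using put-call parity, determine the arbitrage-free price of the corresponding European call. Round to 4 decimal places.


Answer: Call price = 5.1535

Derivation:
Put-call parity: C - P = S_0 * exp(-qT) - K * exp(-rT).
S_0 * exp(-qT) = 45.4800 * 0.99742103 = 45.36270850
K * exp(-rT) = 40.3600 * 0.99683960 = 40.23244644
C = P + S*exp(-qT) - K*exp(-rT)
C = 0.0232 + 45.36270850 - 40.23244644 = 5.1535


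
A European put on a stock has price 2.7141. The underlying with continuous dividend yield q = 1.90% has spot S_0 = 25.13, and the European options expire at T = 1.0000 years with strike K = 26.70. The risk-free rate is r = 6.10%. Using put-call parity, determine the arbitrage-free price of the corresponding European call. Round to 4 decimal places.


Answer: Call price = 2.2512

Derivation:
Put-call parity: C - P = S_0 * exp(-qT) - K * exp(-rT).
S_0 * exp(-qT) = 25.1300 * 0.98117936 = 24.65703737
K * exp(-rT) = 26.7000 * 0.94082324 = 25.11998050
C = P + S*exp(-qT) - K*exp(-rT)
C = 2.7141 + 24.65703737 - 25.11998050 = 2.2512


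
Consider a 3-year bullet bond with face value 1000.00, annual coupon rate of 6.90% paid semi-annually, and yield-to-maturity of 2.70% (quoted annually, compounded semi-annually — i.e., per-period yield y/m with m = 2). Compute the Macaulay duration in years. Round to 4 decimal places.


Coupon per period c = face * coupon_rate / m = 34.500000
Periods per year m = 2; per-period yield y/m = 0.013500
Number of cashflows N = 6
Cashflows (t years, CF_t, discount factor 1/(1+y/m)^(m*t), PV):
  t = 0.5000: CF_t = 34.500000, DF = 0.986680, PV = 34.040454
  t = 1.0000: CF_t = 34.500000, DF = 0.973537, PV = 33.587029
  t = 1.5000: CF_t = 34.500000, DF = 0.960569, PV = 33.139644
  t = 2.0000: CF_t = 34.500000, DF = 0.947774, PV = 32.698218
  t = 2.5000: CF_t = 34.500000, DF = 0.935150, PV = 32.262672
  t = 3.0000: CF_t = 1034.500000, DF = 0.922694, PV = 954.526471
Price P = sum_t PV_t = 1120.254487
Macaulay numerator sum_t t * PV_t:
  t * PV_t at t = 0.5000: 17.020227
  t * PV_t at t = 1.0000: 33.587029
  t * PV_t at t = 1.5000: 49.709466
  t * PV_t at t = 2.0000: 65.396436
  t * PV_t at t = 2.5000: 80.656679
  t * PV_t at t = 3.0000: 2863.579413
Macaulay duration D = (sum_t t * PV_t) / P = 3109.949250 / 1120.254487 = 2.776110

Answer: Macaulay duration = 2.7761 years


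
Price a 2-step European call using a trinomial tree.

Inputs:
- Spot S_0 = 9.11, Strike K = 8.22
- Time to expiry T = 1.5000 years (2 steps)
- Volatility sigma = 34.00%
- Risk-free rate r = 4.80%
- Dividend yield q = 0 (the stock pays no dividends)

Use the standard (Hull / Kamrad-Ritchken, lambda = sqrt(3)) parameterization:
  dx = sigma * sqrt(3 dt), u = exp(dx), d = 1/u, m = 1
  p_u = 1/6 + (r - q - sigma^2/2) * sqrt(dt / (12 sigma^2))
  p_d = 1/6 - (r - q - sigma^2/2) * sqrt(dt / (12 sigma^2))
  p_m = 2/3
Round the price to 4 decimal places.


dt = T/N = 0.750000; dx = sigma*sqrt(3*dt) = 0.510000
u = exp(dx) = 1.665291; d = 1/u = 0.600496
p_u = 0.159461, p_m = 0.666667, p_d = 0.173873
Discount per step: exp(-r*dt) = 0.964640
Stock lattice S(k, j) with j the centered position index:
  k=0: S(0,+0) = 9.1100
  k=1: S(1,-1) = 5.4705; S(1,+0) = 9.1100; S(1,+1) = 15.1708
  k=2: S(2,-2) = 3.2850; S(2,-1) = 5.4705; S(2,+0) = 9.1100; S(2,+1) = 15.1708; S(2,+2) = 25.2638
Terminal payoffs V(N, j) = max(S_T - K, 0):
  V(2,-2) = 0.000000; V(2,-1) = 0.000000; V(2,+0) = 0.890000; V(2,+1) = 6.950803; V(2,+2) = 17.043804
Backward induction: V(k, j) = exp(-r*dt) * [p_u * V(k+1, j+1) + p_m * V(k+1, j) + p_d * V(k+1, j-1)]
  V(1,-1) = exp(-r*dt) * [p_u*0.890000 + p_m*0.000000 + p_d*0.000000] = 0.136902
  V(1,+0) = exp(-r*dt) * [p_u*6.950803 + p_m*0.890000 + p_d*0.000000] = 1.641542
  V(1,+1) = exp(-r*dt) * [p_u*17.043804 + p_m*6.950803 + p_d*0.890000] = 7.241008
  V(0,+0) = exp(-r*dt) * [p_u*7.241008 + p_m*1.641542 + p_d*0.136902] = 2.192455

Answer: Price = V(0,0) = 2.1925


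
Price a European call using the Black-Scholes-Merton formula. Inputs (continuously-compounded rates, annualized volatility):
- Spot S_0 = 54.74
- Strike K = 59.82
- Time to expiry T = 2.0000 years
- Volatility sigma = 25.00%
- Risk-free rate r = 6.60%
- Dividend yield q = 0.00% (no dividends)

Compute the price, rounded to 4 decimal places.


d1 = (ln(S/K) + (r - q + 0.5*sigma^2) * T) / (sigma * sqrt(T)) = 0.29911932
d2 = d1 - sigma * sqrt(T) = -0.05443407
exp(-rT) = 0.87634100; exp(-qT) = 1.00000000
C = S_0 * exp(-qT) * N(d1) - K * exp(-rT) * N(d2)
N(d1) = 0.61757550; N(d2) = 0.47829467
C = 54.7400 * 1.00000000 * 0.61757550 - 59.8200 * 0.87634100 * 0.47829467 = 8.7326

Answer: Price = 8.7326


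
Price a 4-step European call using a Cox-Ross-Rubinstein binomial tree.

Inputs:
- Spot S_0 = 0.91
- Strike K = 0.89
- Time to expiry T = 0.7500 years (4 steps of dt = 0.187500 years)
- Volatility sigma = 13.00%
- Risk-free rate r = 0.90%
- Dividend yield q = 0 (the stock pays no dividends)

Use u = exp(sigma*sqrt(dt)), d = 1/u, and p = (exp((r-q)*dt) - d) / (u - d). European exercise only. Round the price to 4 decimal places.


dt = T/N = 0.187500
u = exp(sigma*sqrt(dt)) = 1.057906; d = 1/u = 0.945263
p = (exp((r-q)*dt) - d) / (u - d) = 0.500924
Discount per step: exp(-r*dt) = 0.998314
Stock lattice S(k, i) with i counting down-moves:
  k=0: S(0,0) = 0.9100
  k=1: S(1,0) = 0.9627; S(1,1) = 0.8602
  k=2: S(2,0) = 1.0184; S(2,1) = 0.9100; S(2,2) = 0.8131
  k=3: S(3,0) = 1.0774; S(3,1) = 0.9627; S(3,2) = 0.8602; S(3,3) = 0.7686
  k=4: S(4,0) = 1.1398; S(4,1) = 1.0184; S(4,2) = 0.9100; S(4,3) = 0.8131; S(4,4) = 0.7265
Terminal payoffs V(N, i) = max(S_T - K, 0):
  V(4,0) = 0.249804; V(4,1) = 0.128441; V(4,2) = 0.020000; V(4,3) = 0.000000; V(4,4) = 0.000000
Backward induction: V(k, i) = exp(-r*dt) * [p * V(k+1, i) + (1-p) * V(k+1, i+1)].
  V(3,0) = exp(-r*dt) * [p*0.249804 + (1-p)*0.128441] = 0.188915
  V(3,1) = exp(-r*dt) * [p*0.128441 + (1-p)*0.020000] = 0.074195
  V(3,2) = exp(-r*dt) * [p*0.020000 + (1-p)*0.000000] = 0.010002
  V(3,3) = exp(-r*dt) * [p*0.000000 + (1-p)*0.000000] = 0.000000
  V(2,0) = exp(-r*dt) * [p*0.188915 + (1-p)*0.074195] = 0.131439
  V(2,1) = exp(-r*dt) * [p*0.074195 + (1-p)*0.010002] = 0.042087
  V(2,2) = exp(-r*dt) * [p*0.010002 + (1-p)*0.000000] = 0.005002
  V(1,0) = exp(-r*dt) * [p*0.131439 + (1-p)*0.042087] = 0.086699
  V(1,1) = exp(-r*dt) * [p*0.042087 + (1-p)*0.005002] = 0.023539
  V(0,0) = exp(-r*dt) * [p*0.086699 + (1-p)*0.023539] = 0.055084

Answer: Price = V(0,0) = 0.0551


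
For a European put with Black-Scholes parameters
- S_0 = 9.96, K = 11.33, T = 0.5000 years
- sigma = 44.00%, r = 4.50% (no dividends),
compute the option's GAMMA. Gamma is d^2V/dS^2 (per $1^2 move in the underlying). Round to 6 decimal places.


d1 = -0.1863451468; d2 = -0.4974721305
phi(d1) = 0.3920755257; exp(-qT) = 1.0000000000; exp(-rT) = 0.9777512372
Gamma = exp(-qT) * phi(d1) / (S * sigma * sqrt(T)) = 1.0000000000 * 0.3920755257 / (9.9600 * 0.4400 * 0.7071067812) = 0.126524

Answer: Gamma = 0.126524


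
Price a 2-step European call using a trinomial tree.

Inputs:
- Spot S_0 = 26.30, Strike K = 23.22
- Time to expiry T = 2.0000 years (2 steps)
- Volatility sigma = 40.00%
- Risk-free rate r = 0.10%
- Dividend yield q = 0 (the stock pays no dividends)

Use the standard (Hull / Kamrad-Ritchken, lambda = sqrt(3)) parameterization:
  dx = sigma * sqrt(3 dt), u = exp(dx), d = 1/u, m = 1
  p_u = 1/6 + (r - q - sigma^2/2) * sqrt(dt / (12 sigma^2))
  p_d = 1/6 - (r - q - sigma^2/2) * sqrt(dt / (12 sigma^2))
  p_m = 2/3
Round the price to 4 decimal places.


Answer: Price = V(0,0) = 6.7843

Derivation:
dt = T/N = 1.000000; dx = sigma*sqrt(3*dt) = 0.692820
u = exp(dx) = 1.999346; d = 1/u = 0.500163
p_u = 0.109653, p_m = 0.666667, p_d = 0.223680
Discount per step: exp(-r*dt) = 0.999000
Stock lattice S(k, j) with j the centered position index:
  k=0: S(0,+0) = 26.3000
  k=1: S(1,-1) = 13.1543; S(1,+0) = 26.3000; S(1,+1) = 52.5828
  k=2: S(2,-2) = 6.5793; S(2,-1) = 13.1543; S(2,+0) = 26.3000; S(2,+1) = 52.5828; S(2,+2) = 105.1313
Terminal payoffs V(N, j) = max(S_T - K, 0):
  V(2,-2) = 0.000000; V(2,-1) = 0.000000; V(2,+0) = 3.080000; V(2,+1) = 29.362810; V(2,+2) = 81.911252
Backward induction: V(k, j) = exp(-r*dt) * [p_u * V(k+1, j+1) + p_m * V(k+1, j) + p_d * V(k+1, j-1)]
  V(1,-1) = exp(-r*dt) * [p_u*3.080000 + p_m*0.000000 + p_d*0.000000] = 0.337395
  V(1,+0) = exp(-r*dt) * [p_u*29.362810 + p_m*3.080000 + p_d*0.000000] = 5.267793
  V(1,+1) = exp(-r*dt) * [p_u*81.911252 + p_m*29.362810 + p_d*3.080000] = 29.216751
  V(0,+0) = exp(-r*dt) * [p_u*29.216751 + p_m*5.267793 + p_d*0.337395] = 6.784257


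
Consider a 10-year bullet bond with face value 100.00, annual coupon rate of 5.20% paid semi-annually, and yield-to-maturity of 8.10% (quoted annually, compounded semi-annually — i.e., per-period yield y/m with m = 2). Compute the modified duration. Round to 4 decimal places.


Coupon per period c = face * coupon_rate / m = 2.600000
Periods per year m = 2; per-period yield y/m = 0.040500
Number of cashflows N = 20
Cashflows (t years, CF_t, discount factor 1/(1+y/m)^(m*t), PV):
  t = 0.5000: CF_t = 2.600000, DF = 0.961076, PV = 2.498799
  t = 1.0000: CF_t = 2.600000, DF = 0.923668, PV = 2.401536
  t = 1.5000: CF_t = 2.600000, DF = 0.887715, PV = 2.308060
  t = 2.0000: CF_t = 2.600000, DF = 0.853162, PV = 2.218222
  t = 2.5000: CF_t = 2.600000, DF = 0.819954, PV = 2.131881
  t = 3.0000: CF_t = 2.600000, DF = 0.788039, PV = 2.048900
  t = 3.5000: CF_t = 2.600000, DF = 0.757365, PV = 1.969150
  t = 4.0000: CF_t = 2.600000, DF = 0.727886, PV = 1.892503
  t = 4.5000: CF_t = 2.600000, DF = 0.699554, PV = 1.818840
  t = 5.0000: CF_t = 2.600000, DF = 0.672325, PV = 1.748045
  t = 5.5000: CF_t = 2.600000, DF = 0.646156, PV = 1.680004
  t = 6.0000: CF_t = 2.600000, DF = 0.621005, PV = 1.614613
  t = 6.5000: CF_t = 2.600000, DF = 0.596833, PV = 1.551766
  t = 7.0000: CF_t = 2.600000, DF = 0.573602, PV = 1.491366
  t = 7.5000: CF_t = 2.600000, DF = 0.551276, PV = 1.433316
  t = 8.0000: CF_t = 2.600000, DF = 0.529818, PV = 1.377527
  t = 8.5000: CF_t = 2.600000, DF = 0.509196, PV = 1.323908
  t = 9.0000: CF_t = 2.600000, DF = 0.489376, PV = 1.272377
  t = 9.5000: CF_t = 2.600000, DF = 0.470328, PV = 1.222852
  t = 10.0000: CF_t = 102.600000, DF = 0.452021, PV = 46.377322
Price P = sum_t PV_t = 80.380987
First compute Macaulay numerator sum_t t * PV_t:
  t * PV_t at t = 0.5000: 1.249399
  t * PV_t at t = 1.0000: 2.401536
  t * PV_t at t = 1.5000: 3.462090
  t * PV_t at t = 2.0000: 4.436444
  t * PV_t at t = 2.5000: 5.329702
  t * PV_t at t = 3.0000: 6.146701
  t * PV_t at t = 3.5000: 6.892024
  t * PV_t at t = 4.0000: 7.570014
  t * PV_t at t = 4.5000: 8.184782
  t * PV_t at t = 5.0000: 8.740223
  t * PV_t at t = 5.5000: 9.240024
  t * PV_t at t = 6.0000: 9.687676
  t * PV_t at t = 6.5000: 10.086479
  t * PV_t at t = 7.0000: 10.439560
  t * PV_t at t = 7.5000: 10.749873
  t * PV_t at t = 8.0000: 11.020213
  t * PV_t at t = 8.5000: 11.253221
  t * PV_t at t = 9.0000: 11.451393
  t * PV_t at t = 9.5000: 11.617090
  t * PV_t at t = 10.0000: 463.773223
Macaulay duration D = 613.731668 / 80.380987 = 7.635284
Modified duration = D / (1 + y/m) = 7.635284 / (1 + 0.040500) = 7.338091

Answer: Modified duration = 7.3381


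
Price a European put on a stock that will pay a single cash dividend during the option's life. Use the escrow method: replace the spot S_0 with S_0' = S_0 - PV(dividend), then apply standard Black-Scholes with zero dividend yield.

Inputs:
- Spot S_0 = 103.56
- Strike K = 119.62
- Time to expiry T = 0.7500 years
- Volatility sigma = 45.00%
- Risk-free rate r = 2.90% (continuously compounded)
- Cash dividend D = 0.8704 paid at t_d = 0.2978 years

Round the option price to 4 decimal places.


Answer: Price = 25.0826

Derivation:
PV(D) = D * exp(-r * t_d) = 0.8704 * 0.99140098 = 0.86291542
S_0' = S_0 - PV(D) = 103.5600 - 0.86291542 = 102.69708458
d1 = (ln(S_0'/K) + (r + sigma^2/2)*T) / (sigma*sqrt(T)) = -0.14074214
d2 = d1 - sigma*sqrt(T) = -0.53045358
exp(-rT) = 0.97848483
N(-d1) = 0.55596318; N(-d2) = 0.70210126
P = K * exp(-rT) * N(-d2) - S_0' * N(-d1) = 119.6200 * 0.97848483 * 0.70210126 - 102.69708458 * 0.55596318 = 25.0826


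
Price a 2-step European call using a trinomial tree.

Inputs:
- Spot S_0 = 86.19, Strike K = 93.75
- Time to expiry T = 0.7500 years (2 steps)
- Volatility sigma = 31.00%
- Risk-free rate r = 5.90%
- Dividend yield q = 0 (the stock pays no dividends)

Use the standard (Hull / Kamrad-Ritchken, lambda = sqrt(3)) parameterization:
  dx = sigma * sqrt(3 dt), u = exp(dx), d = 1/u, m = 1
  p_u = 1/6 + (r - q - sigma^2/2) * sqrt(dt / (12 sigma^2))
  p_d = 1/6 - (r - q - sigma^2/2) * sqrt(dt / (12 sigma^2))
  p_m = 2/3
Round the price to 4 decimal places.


dt = T/N = 0.375000; dx = sigma*sqrt(3*dt) = 0.328805
u = exp(dx) = 1.389306; d = 1/u = 0.719784
p_u = 0.172911, p_m = 0.666667, p_d = 0.160422
Discount per step: exp(-r*dt) = 0.978118
Stock lattice S(k, j) with j the centered position index:
  k=0: S(0,+0) = 86.1900
  k=1: S(1,-1) = 62.0381; S(1,+0) = 86.1900; S(1,+1) = 119.7443
  k=2: S(2,-2) = 44.6540; S(2,-1) = 62.0381; S(2,+0) = 86.1900; S(2,+1) = 119.7443; S(2,+2) = 166.3616
Terminal payoffs V(N, j) = max(S_T - K, 0):
  V(2,-2) = 0.000000; V(2,-1) = 0.000000; V(2,+0) = 0.000000; V(2,+1) = 25.994321; V(2,+2) = 72.611556
Backward induction: V(k, j) = exp(-r*dt) * [p_u * V(k+1, j+1) + p_m * V(k+1, j) + p_d * V(k+1, j-1)]
  V(1,-1) = exp(-r*dt) * [p_u*0.000000 + p_m*0.000000 + p_d*0.000000] = 0.000000
  V(1,+0) = exp(-r*dt) * [p_u*25.994321 + p_m*0.000000 + p_d*0.000000] = 4.396348
  V(1,+1) = exp(-r*dt) * [p_u*72.611556 + p_m*25.994321 + p_d*0.000000] = 29.230933
  V(0,+0) = exp(-r*dt) * [p_u*29.230933 + p_m*4.396348 + p_d*0.000000] = 7.810511

Answer: Price = V(0,0) = 7.8105


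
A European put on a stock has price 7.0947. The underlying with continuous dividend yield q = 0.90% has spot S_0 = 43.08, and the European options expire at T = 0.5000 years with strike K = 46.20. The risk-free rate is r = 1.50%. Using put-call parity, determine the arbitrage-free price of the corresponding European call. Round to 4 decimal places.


Put-call parity: C - P = S_0 * exp(-qT) - K * exp(-rT).
S_0 * exp(-qT) = 43.0800 * 0.99551011 = 42.88657553
K * exp(-rT) = 46.2000 * 0.99252805 = 45.85479613
C = P + S*exp(-qT) - K*exp(-rT)
C = 7.0947 + 42.88657553 - 45.85479613 = 4.1265

Answer: Call price = 4.1265


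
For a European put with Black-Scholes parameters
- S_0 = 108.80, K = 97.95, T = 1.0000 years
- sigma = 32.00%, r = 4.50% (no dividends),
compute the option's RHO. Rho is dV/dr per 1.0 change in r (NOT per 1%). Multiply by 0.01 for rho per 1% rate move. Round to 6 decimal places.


Answer: Rho = -35.460649

Derivation:
d1 = 0.6289193438; d2 = 0.3089193438
phi(d1) = 0.3273555782; exp(-qT) = 1.0000000000; exp(-rT) = 0.9559974818
N(-d2) = 0.3786914409
Rho = -K*T*exp(-rT)*N(-d2) = -97.9500 * 1.0000 * 0.9559974818 * 0.3786914409 = -35.460649


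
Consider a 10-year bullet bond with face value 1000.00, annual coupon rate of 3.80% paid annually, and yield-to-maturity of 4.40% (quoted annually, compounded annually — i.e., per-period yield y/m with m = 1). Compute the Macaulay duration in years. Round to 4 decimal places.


Coupon per period c = face * coupon_rate / m = 38.000000
Periods per year m = 1; per-period yield y/m = 0.044000
Number of cashflows N = 10
Cashflows (t years, CF_t, discount factor 1/(1+y/m)^(m*t), PV):
  t = 1.0000: CF_t = 38.000000, DF = 0.957854, PV = 36.398467
  t = 2.0000: CF_t = 38.000000, DF = 0.917485, PV = 34.864432
  t = 3.0000: CF_t = 38.000000, DF = 0.878817, PV = 33.395050
  t = 4.0000: CF_t = 38.000000, DF = 0.841779, PV = 31.987596
  t = 5.0000: CF_t = 38.000000, DF = 0.806302, PV = 30.639460
  t = 6.0000: CF_t = 38.000000, DF = 0.772320, PV = 29.348142
  t = 7.0000: CF_t = 38.000000, DF = 0.739770, PV = 28.111247
  t = 8.0000: CF_t = 38.000000, DF = 0.708592, PV = 26.926481
  t = 9.0000: CF_t = 38.000000, DF = 0.678728, PV = 25.791649
  t = 10.0000: CF_t = 1038.000000, DF = 0.650122, PV = 674.826870
Price P = sum_t PV_t = 952.289394
Macaulay numerator sum_t t * PV_t:
  t * PV_t at t = 1.0000: 36.398467
  t * PV_t at t = 2.0000: 69.728865
  t * PV_t at t = 3.0000: 100.185151
  t * PV_t at t = 4.0000: 127.950384
  t * PV_t at t = 5.0000: 153.197299
  t * PV_t at t = 6.0000: 176.088849
  t * PV_t at t = 7.0000: 196.778727
  t * PV_t at t = 8.0000: 215.411852
  t * PV_t at t = 9.0000: 232.124840
  t * PV_t at t = 10.0000: 6748.268700
Macaulay duration D = (sum_t t * PV_t) / P = 8056.133134 / 952.289394 = 8.459753

Answer: Macaulay duration = 8.4598 years


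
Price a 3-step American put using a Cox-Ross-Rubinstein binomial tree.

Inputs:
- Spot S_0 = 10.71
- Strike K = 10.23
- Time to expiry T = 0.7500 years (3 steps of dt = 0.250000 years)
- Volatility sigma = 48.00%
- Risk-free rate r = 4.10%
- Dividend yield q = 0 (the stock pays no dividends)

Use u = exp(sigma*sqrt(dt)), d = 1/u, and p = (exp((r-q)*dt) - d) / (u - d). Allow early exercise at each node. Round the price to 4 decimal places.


dt = T/N = 0.250000
u = exp(sigma*sqrt(dt)) = 1.271249; d = 1/u = 0.786628
p = (exp((r-q)*dt) - d) / (u - d) = 0.461546
Discount per step: exp(-r*dt) = 0.989802
Stock lattice S(k, i) with i counting down-moves:
  k=0: S(0,0) = 10.7100
  k=1: S(1,0) = 13.6151; S(1,1) = 8.4248
  k=2: S(2,0) = 17.3082; S(2,1) = 10.7100; S(2,2) = 6.6272
  k=3: S(3,0) = 22.0030; S(3,1) = 13.6151; S(3,2) = 8.4248; S(3,3) = 5.2131
Terminal payoffs V(N, i) = max(K - S_T, 0):
  V(3,0) = 0.000000; V(3,1) = 0.000000; V(3,2) = 1.805216; V(3,3) = 5.016883
Backward induction: V(k, i) = exp(-r*dt) * [p * V(k+1, i) + (1-p) * V(k+1, i+1)]; then take max(V_cont, immediate exercise) for American.
  V(2,0) = exp(-r*dt) * [p*0.000000 + (1-p)*0.000000] = 0.000000; exercise = 0.000000; V(2,0) = max -> 0.000000
  V(2,1) = exp(-r*dt) * [p*0.000000 + (1-p)*1.805216] = 0.962114; exercise = 0.000000; V(2,1) = max -> 0.962114
  V(2,2) = exp(-r*dt) * [p*1.805216 + (1-p)*5.016883] = 3.498508; exercise = 3.602830; V(2,2) = max -> 3.602830
  V(1,0) = exp(-r*dt) * [p*0.000000 + (1-p)*0.962114] = 0.512771; exercise = 0.000000; V(1,0) = max -> 0.512771
  V(1,1) = exp(-r*dt) * [p*0.962114 + (1-p)*3.602830] = 2.359707; exercise = 1.805216; V(1,1) = max -> 2.359707
  V(0,0) = exp(-r*dt) * [p*0.512771 + (1-p)*2.359707] = 1.491892; exercise = 0.000000; V(0,0) = max -> 1.491892

Answer: Price = V(0,0) = 1.4919


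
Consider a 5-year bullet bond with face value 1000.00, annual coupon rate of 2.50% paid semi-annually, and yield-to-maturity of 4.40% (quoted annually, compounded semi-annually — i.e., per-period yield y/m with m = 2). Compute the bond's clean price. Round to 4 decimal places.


Coupon per period c = face * coupon_rate / m = 12.500000
Periods per year m = 2; per-period yield y/m = 0.022000
Number of cashflows N = 10
Cashflows (t years, CF_t, discount factor 1/(1+y/m)^(m*t), PV):
  t = 0.5000: CF_t = 12.500000, DF = 0.978474, PV = 12.230920
  t = 1.0000: CF_t = 12.500000, DF = 0.957411, PV = 11.967632
  t = 1.5000: CF_t = 12.500000, DF = 0.936801, PV = 11.710012
  t = 2.0000: CF_t = 12.500000, DF = 0.916635, PV = 11.457937
  t = 2.5000: CF_t = 12.500000, DF = 0.896903, PV = 11.211289
  t = 3.0000: CF_t = 12.500000, DF = 0.877596, PV = 10.969950
  t = 3.5000: CF_t = 12.500000, DF = 0.858704, PV = 10.733806
  t = 4.0000: CF_t = 12.500000, DF = 0.840220, PV = 10.502746
  t = 4.5000: CF_t = 12.500000, DF = 0.822133, PV = 10.276659
  t = 5.0000: CF_t = 1012.500000, DF = 0.804435, PV = 814.490595
Price P = sum_t PV_t = 915.551544

Answer: Price = 915.5515


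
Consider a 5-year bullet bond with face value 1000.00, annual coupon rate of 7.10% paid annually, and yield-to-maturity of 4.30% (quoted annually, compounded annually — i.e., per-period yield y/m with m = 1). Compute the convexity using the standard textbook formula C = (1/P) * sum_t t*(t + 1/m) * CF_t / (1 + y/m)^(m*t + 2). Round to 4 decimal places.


Coupon per period c = face * coupon_rate / m = 71.000000
Periods per year m = 1; per-period yield y/m = 0.043000
Number of cashflows N = 5
Cashflows (t years, CF_t, discount factor 1/(1+y/m)^(m*t), PV):
  t = 1.0000: CF_t = 71.000000, DF = 0.958773, PV = 68.072867
  t = 2.0000: CF_t = 71.000000, DF = 0.919245, PV = 65.266411
  t = 3.0000: CF_t = 71.000000, DF = 0.881347, PV = 62.575658
  t = 4.0000: CF_t = 71.000000, DF = 0.845012, PV = 59.995837
  t = 5.0000: CF_t = 1071.000000, DF = 0.810174, PV = 867.696666
Price P = sum_t PV_t = 1123.607438
Convexity numerator sum_t t*(t + 1/m) * CF_t / (1+y/m)^(m*t + 2):
  t = 1.0000: term = 125.151316
  t = 2.0000: term = 359.975021
  t = 3.0000: term = 690.268496
  t = 4.0000: term = 1103.017731
  t = 5.0000: term = 23928.780536
Convexity = (1/P) * sum = 26207.193100 / 1123.607438 = 23.324154

Answer: Convexity = 23.3242


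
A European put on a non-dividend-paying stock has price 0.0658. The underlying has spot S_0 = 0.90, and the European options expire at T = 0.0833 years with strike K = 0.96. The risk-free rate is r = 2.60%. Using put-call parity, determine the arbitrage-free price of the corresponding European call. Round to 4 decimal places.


Put-call parity: C - P = S_0 * exp(-qT) - K * exp(-rT).
S_0 * exp(-qT) = 0.9000 * 1.00000000 = 0.90000000
K * exp(-rT) = 0.9600 * 0.99783654 = 0.95792308
C = P + S*exp(-qT) - K*exp(-rT)
C = 0.0658 + 0.90000000 - 0.95792308 = 0.0079

Answer: Call price = 0.0079


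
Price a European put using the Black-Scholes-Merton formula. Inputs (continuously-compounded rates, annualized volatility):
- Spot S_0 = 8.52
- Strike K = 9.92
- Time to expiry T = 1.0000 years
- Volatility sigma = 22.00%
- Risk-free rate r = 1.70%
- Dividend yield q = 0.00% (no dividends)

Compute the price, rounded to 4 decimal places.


Answer: Price = 1.5622

Derivation:
d1 = (ln(S/K) + (r - q + 0.5*sigma^2) * T) / (sigma * sqrt(T)) = -0.50425718
d2 = d1 - sigma * sqrt(T) = -0.72425718
exp(-rT) = 0.98314368; exp(-qT) = 1.00000000
P = K * exp(-rT) * N(-d2) - S_0 * exp(-qT) * N(-d1)
N(-d1) = 0.69295967; N(-d2) = 0.76554607
P = 9.9200 * 0.98314368 * 0.76554607 - 8.5200 * 1.00000000 * 0.69295967 = 1.5622


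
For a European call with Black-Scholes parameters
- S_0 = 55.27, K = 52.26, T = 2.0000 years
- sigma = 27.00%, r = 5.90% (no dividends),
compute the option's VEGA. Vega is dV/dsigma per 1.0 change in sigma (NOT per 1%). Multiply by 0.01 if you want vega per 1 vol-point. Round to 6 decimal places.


d1 = 0.6466072638; d2 = 0.2647696020
phi(d1) = 0.3236835267; exp(-qT) = 1.0000000000; exp(-rT) = 0.8886960526
Vega = S * exp(-qT) * phi(d1) * sqrt(T) = 55.2700 * 1.0000000000 * 0.3236835267 * 1.4142135624 = 25.300264

Answer: Vega = 25.300264


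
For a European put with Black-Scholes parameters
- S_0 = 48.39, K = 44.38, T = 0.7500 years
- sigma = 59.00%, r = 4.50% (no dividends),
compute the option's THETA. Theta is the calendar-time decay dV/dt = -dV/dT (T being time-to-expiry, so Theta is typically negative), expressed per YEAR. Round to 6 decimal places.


d1 = 0.4908294646; d2 = -0.0201255236
phi(d1) = 0.3536684754; exp(-qT) = 1.0000000000; exp(-rT) = 0.9668131777
Theta = -S*exp(-qT)*phi(d1)*sigma/(2*sqrt(T)) + r*K*exp(-rT)*N(-d2) - q*S*exp(-qT)*N(-d1)
N(-d1) = 0.3117735343; N(-d2) = 0.5080283803; sqrt(T) = 0.8660254038
Term 1 = -48.3900 * 1.0000000000 * 0.3536684754 * 0.5900 / (2 * 0.8660254038) = -5.8296617485
Term 2 = 0.0450 * 44.3800 * 0.9668131777 * 0.5080283803 = 0.9809126767
Term 3 = 0 (no dividend yield, q = 0)
Theta = -5.8296617485 + (0.9809126767) + (0.0000000000) = -4.848749

Answer: Theta = -4.848749


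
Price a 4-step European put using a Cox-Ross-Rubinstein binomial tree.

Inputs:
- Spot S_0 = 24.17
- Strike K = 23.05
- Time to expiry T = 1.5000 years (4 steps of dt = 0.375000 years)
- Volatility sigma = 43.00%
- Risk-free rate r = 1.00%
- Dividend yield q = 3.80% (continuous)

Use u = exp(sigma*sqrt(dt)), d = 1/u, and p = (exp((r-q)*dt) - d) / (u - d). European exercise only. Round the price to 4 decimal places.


Answer: Price = V(0,0) = 4.5609

Derivation:
dt = T/N = 0.375000
u = exp(sigma*sqrt(dt)) = 1.301243; d = 1/u = 0.768496
p = (exp((r-q)*dt) - d) / (u - d) = 0.414942
Discount per step: exp(-r*dt) = 0.996257
Stock lattice S(k, i) with i counting down-moves:
  k=0: S(0,0) = 24.1700
  k=1: S(1,0) = 31.4510; S(1,1) = 18.5745
  k=2: S(2,0) = 40.9255; S(2,1) = 24.1700; S(2,2) = 14.2745
  k=3: S(3,0) = 53.2540; S(3,1) = 31.4510; S(3,2) = 18.5745; S(3,3) = 10.9699
  k=4: S(4,0) = 69.2964; S(4,1) = 40.9255; S(4,2) = 24.1700; S(4,3) = 14.2745; S(4,4) = 8.4303
Terminal payoffs V(N, i) = max(K - S_T, 0):
  V(4,0) = 0.000000; V(4,1) = 0.000000; V(4,2) = 0.000000; V(4,3) = 8.775540; V(4,4) = 14.619706
Backward induction: V(k, i) = exp(-r*dt) * [p * V(k+1, i) + (1-p) * V(k+1, i+1)].
  V(3,0) = exp(-r*dt) * [p*0.000000 + (1-p)*0.000000] = 0.000000
  V(3,1) = exp(-r*dt) * [p*0.000000 + (1-p)*0.000000] = 0.000000
  V(3,2) = exp(-r*dt) * [p*0.000000 + (1-p)*8.775540] = 5.114986
  V(3,3) = exp(-r*dt) * [p*8.775540 + (1-p)*14.619706] = 12.149074
  V(2,0) = exp(-r*dt) * [p*0.000000 + (1-p)*0.000000] = 0.000000
  V(2,1) = exp(-r*dt) * [p*0.000000 + (1-p)*5.114986] = 2.981364
  V(2,2) = exp(-r*dt) * [p*5.114986 + (1-p)*12.149074] = 9.195789
  V(1,0) = exp(-r*dt) * [p*0.000000 + (1-p)*2.981364] = 1.737743
  V(1,1) = exp(-r*dt) * [p*2.981364 + (1-p)*9.195789] = 6.592397
  V(0,0) = exp(-r*dt) * [p*1.737743 + (1-p)*6.592397] = 4.560863
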